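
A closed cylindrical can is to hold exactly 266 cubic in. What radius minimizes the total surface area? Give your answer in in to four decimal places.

With radius r and height h, πr²h = 266 so h = 266/(πr²), and S(r) = 2πr² + 2πrh = 2πr² + 2·266/r.
S'(r) = 4πr − 2·266/r² = 0 ⇒ r³ = 266/(2π), so r ≈ 3.4852 and h = 2r ≈ 6.9705.
S''(r) = 4π + 4·266/r³ > 0, so this is the minimum; S ≈ 228.9649.

3.4852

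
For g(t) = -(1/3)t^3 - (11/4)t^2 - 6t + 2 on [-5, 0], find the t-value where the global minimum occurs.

The derivative is -t^2 - (11/2)t - 6, which vanishes at t = -4 and t = -3/2.
Compare values at every candidate in [-5, 0]: g(-5) = 59/12,  g(-4) = 10/3,  g(-3/2) = 95/16,  g(0) = 2.
Hence the absolute minimum is 2 at t = 0.

0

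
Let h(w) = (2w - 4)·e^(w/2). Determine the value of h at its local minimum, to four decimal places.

-4.0000

h'(w) = 2·e^(w/2) + (2w - 4)·(1/2)·e^(w/2) = (w)·e^(w/2). Since e^(w/2) > 0, the only critical point is w = 0.
h''(0) has the same sign as 1 > 0, so this is a local minimum.
h(0) = (-4)·e^(0) ≈ -4.0000.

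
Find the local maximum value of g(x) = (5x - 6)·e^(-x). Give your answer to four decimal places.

0.5540

By the product rule, g'(x) = (-5x + 11)·e^(-x). Since e^(-x) > 0, the only critical point is x = 11/5.
g''(11/5) has the same sign as -5 < 0, so this is a local maximum.
g(11/5) = (5)·e^(-11/5) ≈ 0.5540.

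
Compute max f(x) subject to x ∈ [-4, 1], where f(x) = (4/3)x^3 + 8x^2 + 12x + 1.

f'(x) = 4x^2 + 16x + 12, which vanishes at x = -3 and x = -1.
Compare values at every candidate in [-4, 1]: f(-4) = -13/3, f(-3) = 1, f(-1) = -13/3, f(1) = 67/3.
Hence the absolute maximum is 67/3 at x = 1.

67/3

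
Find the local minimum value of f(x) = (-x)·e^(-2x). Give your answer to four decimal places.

-0.1839

Differentiating with the product rule gives f'(x) = (2x - 1)·e^(-2x). Since e^(-2x) > 0, the only critical point is x = 1/2.
f''(1/2) has the same sign as 2 > 0, so this is a local minimum.
f(1/2) = (-1/2)·e^(-1) ≈ -0.1839.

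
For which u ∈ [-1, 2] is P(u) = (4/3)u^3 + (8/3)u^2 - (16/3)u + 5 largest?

The derivative is 4u^2 + (16/3)u - 16/3, whose only zero in [-1, 2] is u = 2/3.
Compare values at every candidate in [-1, 2]: P(-1) = 35/3; P(2/3) = 245/81; P(2) = 47/3.
The maximum over the interval is 47/3, attained at u = 2.

2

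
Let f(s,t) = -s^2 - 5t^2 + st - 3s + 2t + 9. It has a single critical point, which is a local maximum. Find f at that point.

214/19

∂f/∂s = -2s + t - 3 = 0 and ∂f/∂t = s - 10t + 2 = 0, so (s, t) = (-28/19, 1/19).
The Hessian has f_{ss} = -2, f_{tt} = -10, f_{st} = 1, giving D = 19 > 0 with f_{ss} < 0, so the point is a local maximum.
f(-28/19, 1/19) = 214/19.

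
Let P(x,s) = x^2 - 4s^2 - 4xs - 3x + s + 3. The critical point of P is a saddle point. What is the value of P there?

∂P/∂x = 2x - 4s - 3 = 0 and ∂P/∂s = -4x - 8s + 1 = 0, so (x, s) = (7/8, -5/16).
The Hessian has P_{xx} = 2, P_{ss} = -8, P_{xs} = -4, giving D = -32 < 0, so the point is a saddle point.
P(7/8, -5/16) = 49/32.

49/32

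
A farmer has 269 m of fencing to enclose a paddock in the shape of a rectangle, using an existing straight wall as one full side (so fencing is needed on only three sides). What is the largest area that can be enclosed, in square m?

Let the sides perpendicular to the wall have length x and the parallel side y, so 2x + y = 269 and the area is A = xy = x(269 − 2x).
A'(x) = 269 − 4x = 0 gives x = 269/4, and A''(x) = −4 < 0 confirms a maximum.
Then y = 269 − 2·269/4 = 269/2 and A = 72361/8.

72361/8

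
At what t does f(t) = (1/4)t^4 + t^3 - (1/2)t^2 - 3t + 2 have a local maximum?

f'(t) = t^3 + 3t^2 - t - 3. Setting f'(t) = 0 gives t ∈ {-3, -1, 1}.
Second-derivative test with f''(t) = 3t^2 + 6t - 1: f''(-3) = 8 > 0 ⇒ local minimum; f''(-1) = -4 < 0 ⇒ local maximum; f''(1) = 8 > 0 ⇒ local minimum.
The local maximum is f(-1) = 15/4.

-1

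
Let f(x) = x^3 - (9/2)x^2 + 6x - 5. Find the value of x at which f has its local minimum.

2

f'(x) = 3x^2 - 9x + 6. Setting f'(x) = 0 gives x ∈ {1, 2}.
Since f''(x) = 6x - 9, we get f''(1) = -3 < 0 ⇒ local maximum; f''(2) = 3 > 0 ⇒ local minimum.
So the local minimum value is f(2) = -3.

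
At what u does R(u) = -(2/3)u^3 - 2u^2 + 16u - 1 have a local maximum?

2

R'(u) = -2u^2 - 4u + 16. Setting R'(u) = 0 gives u ∈ {-4, 2}.
Since R''(u) = -4u - 4, we get R''(-4) = 12 > 0 ⇒ local minimum; R''(2) = -12 < 0 ⇒ local maximum.
So the local maximum value is R(2) = 53/3.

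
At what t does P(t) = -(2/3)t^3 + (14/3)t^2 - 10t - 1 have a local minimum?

P'(t) = -2t^2 + (28/3)t - 10 = 0 at t = 5/3, 3.
P''(t) = -4t + 28/3. P''(5/3) = 8/3 > 0 ⇒ local minimum; P''(3) = -8/3 < 0 ⇒ local maximum.
The local minimum is P(5/3) = -631/81.

5/3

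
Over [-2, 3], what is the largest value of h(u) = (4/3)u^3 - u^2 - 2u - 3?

18

The derivative is 4u^2 - 2u - 2, which vanishes at u = -1/2 and u = 1.
Candidates: h(-2) = -41/3, h(-1/2) = -29/12, h(1) = -14/3, h(3) = 18.
The maximum over the interval is 18, attained at u = 3.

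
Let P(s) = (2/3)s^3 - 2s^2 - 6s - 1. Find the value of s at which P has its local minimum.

P'(s) = 2s^2 - 4s - 6 = 0 at s = -1, 3.
P''(s) = 4s - 4. P''(-1) = -8 < 0 ⇒ local maximum; P''(3) = 8 > 0 ⇒ local minimum.
Thus P has its local minimum at s = 3, with value -19.

3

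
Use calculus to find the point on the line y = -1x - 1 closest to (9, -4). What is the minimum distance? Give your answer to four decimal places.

Minimize D(x)^2 = (x - 9)^2 + (-x + 3)^2.
d/dx[D^2] = 2(x - 9) + 2·(-1)·(-x + 3) = 0 ⇒ x = 6.
Then y = -7 and the distance is √(18) ≈ 4.2426.

4.2426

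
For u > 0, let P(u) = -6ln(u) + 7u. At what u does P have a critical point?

6/7

P'(u) = -6/u + 7 = 0 gives u = 6/7.
P''(u) = 6/u², which is positive for u > 0, so this is a local minimum.
P(6/7) = -6·ln(6/7) + 6 ≈ 6.9249.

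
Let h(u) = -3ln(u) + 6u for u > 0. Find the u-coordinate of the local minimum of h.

h'(u) = -3/u + 6 = 0 gives u = 1/2.
h''(u) = 3/u², which is positive for u > 0, so this is a local minimum.
h(1/2) = -3·ln(1/2) + 3 ≈ 5.0794.

1/2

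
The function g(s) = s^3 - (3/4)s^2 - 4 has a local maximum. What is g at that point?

-4

g'(s) = 3s^2 - (3/2)s. Setting g'(s) = 0 gives s ∈ {0, 1/2}.
Since g''(s) = 6s - 3/2, we get g''(0) = -3/2 < 0 ⇒ local maximum; g''(1/2) = 3/2 > 0 ⇒ local minimum.
So the local maximum value is g(0) = -4.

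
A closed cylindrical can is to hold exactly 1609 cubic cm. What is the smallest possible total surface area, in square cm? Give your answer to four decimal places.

760.1254

With radius r and height h, πr²h = 1609 so h = 1609/(πr²), and S(r) = 2πr² + 2πrh = 2πr² + 2·1609/r.
S'(r) = 4πr − 2·1609/r² = 0 ⇒ r³ = 1609/(2π), so r ≈ 6.3503 and h = 2r ≈ 12.7005.
S''(r) = 4π + 4·1609/r³ > 0, so this is the minimum; S ≈ 760.1254.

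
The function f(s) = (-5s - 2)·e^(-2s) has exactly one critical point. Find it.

1/10

By the product rule, f'(s) = (10s - 1)·e^(-2s). Since e^(-2s) > 0, the only critical point is s = 1/10.
f''(1/10) has the same sign as 10 > 0, so this is a local minimum.
f(1/10) = (-5/2)·e^(-1/5) ≈ -2.0468.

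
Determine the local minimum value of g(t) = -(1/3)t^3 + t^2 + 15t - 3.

g'(t) = -t^2 + 2t + 15. Setting g'(t) = 0 gives t ∈ {-3, 5}.
Second-derivative test with g''(t) = -2t + 2: g''(-3) = 8 > 0 ⇒ local minimum; g''(5) = -8 < 0 ⇒ local maximum.
Thus g has its local minimum at t = -3, with value -30.

-30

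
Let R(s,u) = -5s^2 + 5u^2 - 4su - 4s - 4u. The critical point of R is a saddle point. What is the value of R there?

∂R/∂s = -10s - 4u - 4 = 0 and ∂R/∂u = -4s + 10u - 4 = 0, so (s, u) = (-14/29, 6/29).
The Hessian has R_{ss} = -10, R_{uu} = 10, R_{su} = -4, giving D = -116 < 0, so the point is a saddle point.
R(-14/29, 6/29) = 16/29.

16/29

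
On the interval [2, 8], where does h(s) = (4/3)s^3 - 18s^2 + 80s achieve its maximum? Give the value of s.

The derivative is 4s^2 - 36s + 80, which vanishes at s = 4 and s = 5.
Compare values at every candidate in [2, 8]: h(2) = 296/3,  h(4) = 352/3,  h(5) = 350/3,  h(8) = 512/3.
The maximum over the interval is 512/3, attained at s = 8.

8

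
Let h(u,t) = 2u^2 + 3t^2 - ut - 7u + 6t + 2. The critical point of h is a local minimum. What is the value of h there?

∂h/∂u = 4u - t - 7 = 0 and ∂h/∂t = -u + 6t + 6 = 0, so (u, t) = (36/23, -17/23).
The Hessian has h_{uu} = 4, h_{tt} = 6, h_{ut} = -1, giving D = 23 > 0 with h_{uu} > 0, so the point is a local minimum.
h(36/23, -17/23) = -131/23.

-131/23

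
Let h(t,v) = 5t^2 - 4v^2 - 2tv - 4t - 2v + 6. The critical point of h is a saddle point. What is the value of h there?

17/3

∂h/∂t = 10t - 2v - 4 = 0 and ∂h/∂v = -2t - 8v - 2 = 0, so (t, v) = (1/3, -1/3).
The Hessian has h_{tt} = 10, h_{vv} = -8, h_{tv} = -2, giving D = -84 < 0, so the point is a saddle point.
h(1/3, -1/3) = 17/3.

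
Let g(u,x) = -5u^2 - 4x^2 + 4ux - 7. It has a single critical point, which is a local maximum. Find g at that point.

∂g/∂u = -10u + 4x = 0 and ∂g/∂x = 4u - 8x = 0, so (u, x) = (0, 0).
The Hessian has g_{uu} = -10, g_{xx} = -8, g_{ux} = 4, giving D = 64 > 0 with g_{uu} < 0, so the point is a local maximum.
g(0, 0) = -7.

-7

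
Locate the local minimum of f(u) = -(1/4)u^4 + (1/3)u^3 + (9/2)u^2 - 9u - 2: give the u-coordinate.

f'(u) = -u^3 + u^2 + 9u - 9. Setting f'(u) = 0 gives u ∈ {-3, 1, 3}.
Since f''(u) = -3u^2 + 2u + 9, we get f''(-3) = -24 < 0 ⇒ local maximum; f''(1) = 8 > 0 ⇒ local minimum; f''(3) = -12 < 0 ⇒ local maximum.
So the local minimum value is f(1) = -77/12.

1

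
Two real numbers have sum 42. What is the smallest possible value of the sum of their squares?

With a + b = 42, a^2 + b^2 = a^2 + (42 − a)^2.
The derivative 2a − 2(42 − a) = 4a − 84 vanishes at a = 21; second derivative 4 > 0, a minimum.
The minimum is 2·(21)^2 = 882.

882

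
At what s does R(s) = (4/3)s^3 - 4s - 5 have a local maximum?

Critical points: R'(s) = 4s^2 - 4 vanishes at s = -1, 1.
Second-derivative test with R''(s) = 8s: R''(-1) = -8 < 0 ⇒ local maximum; R''(1) = 8 > 0 ⇒ local minimum.
Thus R has its local maximum at s = -1, with value -7/3.

-1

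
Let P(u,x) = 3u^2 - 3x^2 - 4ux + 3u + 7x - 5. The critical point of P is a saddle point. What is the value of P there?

∂P/∂u = 6u - 4x + 3 = 0 and ∂P/∂x = -4u - 6x + 7 = 0, so (u, x) = (5/26, 27/26).
The Hessian has P_{uu} = 6, P_{xx} = -6, P_{ux} = -4, giving D = -52 < 0, so the point is a saddle point.
P(5/26, 27/26) = -14/13.

-14/13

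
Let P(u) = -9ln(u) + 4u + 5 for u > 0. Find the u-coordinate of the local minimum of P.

P'(u) = -9/u + 4 = 0 gives u = 9/4.
P''(u) = 9/u², which is positive for u > 0, so this is a local minimum.
P(9/4) = -9·ln(9/4) + 9 + 5 ≈ 6.7016.

9/4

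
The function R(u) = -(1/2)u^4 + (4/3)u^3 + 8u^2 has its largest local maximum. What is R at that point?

Critical points: R'(u) = -2u^3 + 4u^2 + 16u vanishes at u = -2, 0, 4.
R''(u) = -6u^2 + 8u + 16. R''(-2) = -24 < 0 ⇒ local maximum; R''(0) = 16 > 0 ⇒ local minimum; R''(4) = -48 < 0 ⇒ local maximum.
So the largest local maximum value is R(4) = 256/3.

256/3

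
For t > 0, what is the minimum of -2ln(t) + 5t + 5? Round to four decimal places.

R'(t) = -2/t + 5 = 0 gives t = 2/5.
R''(t) = 2/t², which is positive for t > 0, so this is a local minimum.
R(2/5) = -2·ln(2/5) + 2 + 5 ≈ 8.8326.

8.8326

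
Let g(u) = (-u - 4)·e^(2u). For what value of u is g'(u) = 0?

g'(u) = (-1)·e^(2u) + (-u - 4)·2·e^(2u) = (-2u - 9)·e^(2u). Since e^(2u) > 0, the only critical point is u = -9/2.
g''(-9/2) has the same sign as -2 < 0, so this is a local maximum.
g(-9/2) = (1/2)·e^(-9) ≈ 0.0001.

-9/2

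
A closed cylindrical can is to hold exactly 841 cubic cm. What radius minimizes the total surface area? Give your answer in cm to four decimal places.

5.1153

With radius r and height h, πr²h = 841 so h = 841/(πr²), and S(r) = 2πr² + 2πrh = 2πr² + 2·841/r.
S'(r) = 4πr − 2·841/r² = 0 ⇒ r³ = 841/(2π), so r ≈ 5.1153 and h = 2r ≈ 10.2306.
S''(r) = 4π + 4·841/r³ > 0, so this is the minimum; S ≈ 493.2251.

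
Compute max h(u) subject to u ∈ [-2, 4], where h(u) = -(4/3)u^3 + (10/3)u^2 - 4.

20

The derivative is -4u^2 + (20/3)u, which vanishes at u = 0 and u = 5/3.
Candidates: h(-2) = 20, h(0) = -4, h(5/3) = -74/81, h(4) = -36.
So the maximum is h(-2) = 20.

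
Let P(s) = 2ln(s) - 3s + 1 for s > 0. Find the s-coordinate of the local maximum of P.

P'(s) = 2/s − 3 = 0 gives s = 2/3.
P''(s) = -2/s², which is negative for s > 0, so this is a local maximum.
P(2/3) = 2·ln(2/3) - 2 + 1 ≈ -1.8109.

2/3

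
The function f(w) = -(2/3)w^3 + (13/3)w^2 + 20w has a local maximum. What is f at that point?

f'(w) = -2w^2 + (26/3)w + 20. Setting f'(w) = 0 gives w ∈ {-5/3, 6}.
f''(w) = -4w + 26/3. f''(-5/3) = 46/3 > 0 ⇒ local minimum; f''(6) = -46/3 < 0 ⇒ local maximum.
So the local maximum value is f(6) = 132.

132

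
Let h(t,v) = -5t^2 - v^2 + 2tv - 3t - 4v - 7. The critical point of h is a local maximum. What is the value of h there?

∂h/∂t = -10t + 2v - 3 = 0 and ∂h/∂v = 2t - 2v - 4 = 0, so (t, v) = (-7/8, -23/8).
The Hessian has h_{tt} = -10, h_{vv} = -2, h_{tv} = 2, giving D = 16 > 0 with h_{tt} < 0, so the point is a local maximum.
h(-7/8, -23/8) = 1/16.

1/16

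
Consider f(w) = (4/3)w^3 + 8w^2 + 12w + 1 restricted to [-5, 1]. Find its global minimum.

The derivative is 4w^2 + 16w + 12, which vanishes at w = -3 and w = -1.
Compare values at every candidate in [-5, 1]: f(-5) = -77/3, f(-3) = 1, f(-1) = -13/3, f(1) = 67/3.
So the minimum is f(-5) = -77/3.

-77/3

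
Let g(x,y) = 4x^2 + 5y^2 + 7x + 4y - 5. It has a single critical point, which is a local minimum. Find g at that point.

∂g/∂x = 8x + 7 = 0 and ∂g/∂y = 10y + 4 = 0, so (x, y) = (-7/8, -2/5).
The Hessian has g_{xx} = 8, g_{yy} = 10, g_{xy} = 0, giving D = 80 > 0 with g_{xx} > 0, so the point is a local minimum.
g(-7/8, -2/5) = -709/80.

-709/80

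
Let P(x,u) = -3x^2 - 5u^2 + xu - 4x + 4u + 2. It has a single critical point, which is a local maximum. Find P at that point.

∂P/∂x = -6x + u - 4 = 0 and ∂P/∂u = x - 10u + 4 = 0, so (x, u) = (-36/59, 20/59).
The Hessian has P_{xx} = -6, P_{uu} = -10, P_{xu} = 1, giving D = 59 > 0 with P_{xx} < 0, so the point is a local maximum.
P(-36/59, 20/59) = 230/59.

230/59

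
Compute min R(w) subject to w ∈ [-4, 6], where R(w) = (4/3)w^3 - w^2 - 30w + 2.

-61

R'(w) = 4w^2 - 2w - 30, which vanishes at w = -5/2 and w = 3.
Compare values at every candidate in [-4, 6]: R(-4) = 62/3,  R(-5/2) = 599/12,  R(3) = -61,  R(6) = 74.
So the minimum is R(3) = -61.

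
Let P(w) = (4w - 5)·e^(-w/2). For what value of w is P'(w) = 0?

P'(w) = 4·e^(-w/2) + (4w - 5)·(-1/2)·e^(-w/2) = (-2w + 13/2)·e^(-w/2). Since e^(-w/2) > 0, the only critical point is w = 13/4.
P''(13/4) has the same sign as -2 < 0, so this is a local maximum.
P(13/4) = (8)·e^(-13/8) ≈ 1.5753.

13/4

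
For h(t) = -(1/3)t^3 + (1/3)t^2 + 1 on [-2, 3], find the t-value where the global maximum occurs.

-2

The derivative is -t^2 + (2/3)t, which vanishes at t = 0 and t = 2/3.
Evaluating at the critical points and endpoints: h(-2) = 5; h(0) = 1; h(2/3) = 85/81; h(3) = -5.
The maximum over the interval is 5, attained at t = -2.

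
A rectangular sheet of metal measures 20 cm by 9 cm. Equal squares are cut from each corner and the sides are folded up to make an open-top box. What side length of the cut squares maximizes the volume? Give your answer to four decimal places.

With cut size x, the volume is V(x) = x(20 − 2x)(9 − 2x) for 0 < x < 4.5.
V'(x) = 12x^2 − 116x + 180. Setting V'(x) = 0 gives x ≈ 1.9418 (the root in (0, 4.5)).
V''(x) = 24x − 116 is negative there, so this is the maximum; V ≈ 160.1168.

1.9418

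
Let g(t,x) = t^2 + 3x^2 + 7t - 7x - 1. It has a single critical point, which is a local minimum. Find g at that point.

-52/3

∂g/∂t = 2t + 7 = 0 and ∂g/∂x = 6x - 7 = 0, so (t, x) = (-7/2, 7/6).
The Hessian has g_{tt} = 2, g_{xx} = 6, g_{tx} = 0, giving D = 12 > 0 with g_{tt} > 0, so the point is a local minimum.
g(-7/2, 7/6) = -52/3.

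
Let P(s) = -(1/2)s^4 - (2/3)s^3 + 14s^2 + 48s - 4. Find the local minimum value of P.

-140/3

P'(s) = -2s^3 - 2s^2 + 28s + 48. Setting P'(s) = 0 gives s ∈ {-3, -2, 4}.
P''(s) = -6s^2 - 4s + 28. P''(-3) = -14 < 0 ⇒ local maximum; P''(-2) = 12 > 0 ⇒ local minimum; P''(4) = -84 < 0 ⇒ local maximum.
So the local minimum value is P(-2) = -140/3.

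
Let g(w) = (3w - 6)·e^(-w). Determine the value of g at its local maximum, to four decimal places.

Differentiating with the product rule gives g'(w) = (-3w + 9)·e^(-w). Since e^(-w) > 0, the only critical point is w = 3.
g''(3) has the same sign as -3 < 0, so this is a local maximum.
g(3) = (3)·e^(-3) ≈ 0.1494.

0.1494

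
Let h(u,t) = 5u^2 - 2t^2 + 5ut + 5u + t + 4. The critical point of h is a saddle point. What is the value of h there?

∂h/∂u = 10u + 5t + 5 = 0 and ∂h/∂t = 5u - 4t + 1 = 0, so (u, t) = (-5/13, -3/13).
The Hessian has h_{uu} = 10, h_{tt} = -4, h_{ut} = 5, giving D = -65 < 0, so the point is a saddle point.
h(-5/13, -3/13) = 38/13.

38/13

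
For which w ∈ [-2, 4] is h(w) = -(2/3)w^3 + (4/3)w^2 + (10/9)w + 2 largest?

-2

Differentiating, h'(w) = -2w^2 + (8/3)w + 10/9; which vanishes at w = -1/3 and w = 5/3.
Compare values at every candidate in [-2, 4]: h(-2) = 94/9; h(-1/3) = 146/81; h(5/3) = 362/81; h(4) = -134/9.
Hence the absolute maximum is 94/9 at w = -2.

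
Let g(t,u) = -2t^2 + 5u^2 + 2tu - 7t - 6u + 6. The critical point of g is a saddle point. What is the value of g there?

∂g/∂t = -4t + 2u - 7 = 0 and ∂g/∂u = 2t + 10u - 6 = 0, so (t, u) = (-29/22, 19/22).
The Hessian has g_{tt} = -4, g_{uu} = 10, g_{tu} = 2, giving D = -44 < 0, so the point is a saddle point.
g(-29/22, 19/22) = 353/44.

353/44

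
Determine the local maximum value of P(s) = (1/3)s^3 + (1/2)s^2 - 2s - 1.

P'(s) = s^2 + s - 2. Setting P'(s) = 0 gives s ∈ {-2, 1}.
P''(s) = 2s + 1. P''(-2) = -3 < 0 ⇒ local maximum; P''(1) = 3 > 0 ⇒ local minimum.
The local maximum is P(-2) = 7/3.

7/3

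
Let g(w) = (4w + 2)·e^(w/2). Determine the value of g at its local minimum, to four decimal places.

-2.2920

g'(w) = 4·e^(w/2) + (4w + 2)·(1/2)·e^(w/2) = (2w + 5)·e^(w/2). Since e^(w/2) > 0, the only critical point is w = -5/2.
g''(-5/2) has the same sign as 2 > 0, so this is a local minimum.
g(-5/2) = (-8)·e^(-5/4) ≈ -2.2920.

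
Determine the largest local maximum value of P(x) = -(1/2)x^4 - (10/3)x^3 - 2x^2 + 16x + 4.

P'(x) = -2x^3 - 10x^2 - 4x + 16 = 0 at x = -4, -2, 1.
Second-derivative test with P''(x) = -6x^2 - 20x - 4: P''(-4) = -20 < 0 ⇒ local maximum; P''(-2) = 12 > 0 ⇒ local minimum; P''(1) = -30 < 0 ⇒ local maximum.
Thus P has its largest local maximum at x = 1, with value 85/6.

85/6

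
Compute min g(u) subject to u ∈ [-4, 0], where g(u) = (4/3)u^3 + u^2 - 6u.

g'(u) = 4u^2 + 2u - 6, whose only zero in [-4, 0] is u = -3/2.
Evaluating at the critical points and endpoints: g(-4) = -136/3,  g(-3/2) = 27/4,  g(0) = 0.
The minimum over the interval is -136/3, attained at u = -4.

-136/3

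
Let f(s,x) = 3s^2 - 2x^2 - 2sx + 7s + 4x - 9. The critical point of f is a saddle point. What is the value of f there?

∂f/∂s = 6s - 2x + 7 = 0 and ∂f/∂x = -2s - 4x + 4 = 0, so (s, x) = (-5/7, 19/14).
The Hessian has f_{ss} = 6, f_{xx} = -4, f_{sx} = -2, giving D = -28 < 0, so the point is a saddle point.
f(-5/7, 19/14) = -123/14.

-123/14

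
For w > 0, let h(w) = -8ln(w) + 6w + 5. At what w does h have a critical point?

4/3

h'(w) = -8/w + 6 = 0 gives w = 4/3.
h''(w) = 8/w², which is positive for w > 0, so this is a local minimum.
h(4/3) = -8·ln(4/3) + 8 + 5 ≈ 10.6985.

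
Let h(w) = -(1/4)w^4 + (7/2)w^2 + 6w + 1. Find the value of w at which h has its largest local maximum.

3

h'(w) = -w^3 + 7w + 6 = 0 at w = -2, -1, 3.
Since h''(w) = -3w^2 + 7, we get h''(-2) = -5 < 0 ⇒ local maximum; h''(-1) = 4 > 0 ⇒ local minimum; h''(3) = -20 < 0 ⇒ local maximum.
So the largest local maximum value is h(3) = 121/4.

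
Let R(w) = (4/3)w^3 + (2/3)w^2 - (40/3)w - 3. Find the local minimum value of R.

-1393/81

R'(w) = 4w^2 + (4/3)w - 40/3 = 0 at w = -2, 5/3.
Second-derivative test with R''(w) = 8w + 4/3: R''(-2) = -44/3 < 0 ⇒ local maximum; R''(5/3) = 44/3 > 0 ⇒ local minimum.
The local minimum is R(5/3) = -1393/81.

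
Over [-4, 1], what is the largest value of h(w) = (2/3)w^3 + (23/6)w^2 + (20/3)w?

67/6

The derivative is 2w^2 + (23/3)w + 20/3, which vanishes at w = -5/2 and w = -4/3.
Evaluating at the critical points and endpoints: h(-4) = -8, h(-5/2) = -25/8, h(-4/3) = -296/81, h(1) = 67/6.
So the maximum is h(1) = 67/6.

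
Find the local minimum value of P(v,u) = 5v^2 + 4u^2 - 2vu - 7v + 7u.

∂P/∂v = 10v - 2u - 7 = 0 and ∂P/∂u = -2v + 8u + 7 = 0, so (v, u) = (21/38, -14/19).
The Hessian has P_{vv} = 10, P_{uu} = 8, P_{vu} = -2, giving D = 76 > 0 with P_{vv} > 0, so the point is a local minimum.
P(21/38, -14/19) = -343/76.

-343/76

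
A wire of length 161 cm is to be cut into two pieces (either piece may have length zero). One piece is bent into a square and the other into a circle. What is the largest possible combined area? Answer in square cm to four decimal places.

2062.7276

Let x be the length used for the square. Square side x/4; circle radius (161−x)/(2π).
A(x) = (x/4)² + π·((161−x)/(2π))² = x²/16 + (161−x)²/(4π) for 0 ≤ x ≤ 161. A'(x) = x/8 − (161−x)/(2π) = 0 gives x = 4·161/(π+4) ≈ 90.1760.
A'' > 0, so the interior critical point is a minimum; the maximum is at an endpoint. A(0) = 2062.7276 and A(161) = 1620.0625, so the largest area is 2062.7276.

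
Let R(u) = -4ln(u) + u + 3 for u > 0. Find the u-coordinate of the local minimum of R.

4

R'(u) = -4/u + 1 = 0 gives u = 4.
R''(u) = 4/u², which is positive for u > 0, so this is a local minimum.
R(4) = -4·ln(4) + 4 + 3 ≈ 1.4548.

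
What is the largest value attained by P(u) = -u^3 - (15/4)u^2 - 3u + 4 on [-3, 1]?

25/4

Differentiating, P'(u) = -3u^2 - (15/2)u - 3; which vanishes at u = -2 and u = -1/2.
Candidates: P(-3) = 25/4; P(-2) = 3; P(-1/2) = 75/16; P(1) = -15/4.
The maximum over the interval is 25/4, attained at u = -3.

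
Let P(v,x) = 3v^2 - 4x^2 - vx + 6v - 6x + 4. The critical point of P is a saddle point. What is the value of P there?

124/49

∂P/∂v = 6v - x + 6 = 0 and ∂P/∂x = -v - 8x - 6 = 0, so (v, x) = (-54/49, -30/49).
The Hessian has P_{vv} = 6, P_{xx} = -8, P_{vx} = -1, giving D = -49 < 0, so the point is a saddle point.
P(-54/49, -30/49) = 124/49.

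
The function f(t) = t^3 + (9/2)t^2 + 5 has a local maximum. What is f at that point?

f'(t) = 3t^2 + 9t = 0 at t = -3, 0.
Second-derivative test with f''(t) = 6t + 9: f''(-3) = -9 < 0 ⇒ local maximum; f''(0) = 9 > 0 ⇒ local minimum.
So the local maximum value is f(-3) = 37/2.

37/2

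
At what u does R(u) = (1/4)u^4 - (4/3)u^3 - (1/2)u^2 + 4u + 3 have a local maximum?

R'(u) = u^3 - 4u^2 - u + 4. Setting R'(u) = 0 gives u ∈ {-1, 1, 4}.
Second-derivative test with R''(u) = 3u^2 - 8u - 1: R''(-1) = 10 > 0 ⇒ local minimum; R''(1) = -6 < 0 ⇒ local maximum; R''(4) = 15 > 0 ⇒ local minimum.
So the local maximum value is R(1) = 65/12.

1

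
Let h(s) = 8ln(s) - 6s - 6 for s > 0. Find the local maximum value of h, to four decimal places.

h'(s) = 8/s − 6 = 0 gives s = 4/3.
h''(s) = -8/s², which is negative for s > 0, so this is a local maximum.
h(4/3) = 8·ln(4/3) - 8 - 6 ≈ -11.6985.

-11.6985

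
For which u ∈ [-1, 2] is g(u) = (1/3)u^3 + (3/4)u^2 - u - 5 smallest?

g'(u) = u^2 + (3/2)u - 1, whose only zero in [-1, 2] is u = 1/2.
Evaluating at the critical points and endpoints: g(-1) = -43/12,  g(1/2) = -253/48,  g(2) = -4/3.
The minimum over the interval is -253/48, attained at u = 1/2.

1/2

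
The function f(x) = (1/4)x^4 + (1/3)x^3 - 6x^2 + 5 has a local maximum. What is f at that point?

f'(x) = x^3 + x^2 - 12x = 0 at x = -4, 0, 3.
f''(x) = 3x^2 + 2x - 12. f''(-4) = 28 > 0 ⇒ local minimum; f''(0) = -12 < 0 ⇒ local maximum; f''(3) = 21 > 0 ⇒ local minimum.
So the local maximum value is f(0) = 5.

5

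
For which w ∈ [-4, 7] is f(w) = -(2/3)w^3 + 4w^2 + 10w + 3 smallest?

f'(w) = -2w^2 + 8w + 10, which vanishes at w = -1 and w = 5.
Evaluating at the critical points and endpoints: f(-4) = 209/3, f(-1) = -7/3, f(5) = 209/3, f(7) = 121/3.
So the minimum is f(-1) = -7/3.

-1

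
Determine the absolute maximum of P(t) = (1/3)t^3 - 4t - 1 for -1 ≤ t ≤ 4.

P'(t) = t^2 - 4, whose only zero in [-1, 4] is t = 2.
Candidates: P(-1) = 8/3,  P(2) = -19/3,  P(4) = 13/3.
Hence the absolute maximum is 13/3 at t = 4.

13/3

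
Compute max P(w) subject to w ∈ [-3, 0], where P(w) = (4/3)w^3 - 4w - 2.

2/3

Differentiating, P'(w) = 4w^2 - 4; whose only zero in [-3, 0] is w = -1.
Candidates: P(-3) = -26; P(-1) = 2/3; P(0) = -2.
So the maximum is P(-1) = 2/3.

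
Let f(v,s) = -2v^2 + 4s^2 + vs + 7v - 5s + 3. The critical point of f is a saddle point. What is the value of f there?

∂f/∂v = -4v + s + 7 = 0 and ∂f/∂s = v + 8s - 5 = 0, so (v, s) = (61/33, 13/33).
The Hessian has f_{vv} = -4, f_{ss} = 8, f_{vs} = 1, giving D = -33 < 0, so the point is a saddle point.
f(61/33, 13/33) = 280/33.

280/33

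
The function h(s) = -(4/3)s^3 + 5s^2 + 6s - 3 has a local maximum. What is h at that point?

24

Critical points: h'(s) = -4s^2 + 10s + 6 vanishes at s = -1/2, 3.
Since h''(s) = -8s + 10, we get h''(-1/2) = 14 > 0 ⇒ local minimum; h''(3) = -14 < 0 ⇒ local maximum.
Thus h has its local maximum at s = 3, with value 24.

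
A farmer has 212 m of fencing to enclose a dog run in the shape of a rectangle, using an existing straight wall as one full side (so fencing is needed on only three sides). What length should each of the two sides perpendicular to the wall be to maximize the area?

53

Let the sides perpendicular to the wall have length x and the parallel side y, so 2x + y = 212 and the area is A = xy = x(212 − 2x).
A'(x) = 212 − 4x = 0 gives x = 53, and A''(x) = −4 < 0 confirms a maximum.
Then y = 212 − 2·53 = 106 and A = 5618.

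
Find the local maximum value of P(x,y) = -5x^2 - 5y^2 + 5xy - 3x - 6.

-27/5

∂P/∂x = -10x + 5y - 3 = 0 and ∂P/∂y = 5x - 10y = 0, so (x, y) = (-2/5, -1/5).
The Hessian has P_{xx} = -10, P_{yy} = -10, P_{xy} = 5, giving D = 75 > 0 with P_{xx} < 0, so the point is a local maximum.
P(-2/5, -1/5) = -27/5.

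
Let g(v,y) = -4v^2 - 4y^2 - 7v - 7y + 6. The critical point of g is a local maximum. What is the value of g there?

97/8

∂g/∂v = -8v - 7 = 0 and ∂g/∂y = -8y - 7 = 0, so (v, y) = (-7/8, -7/8).
The Hessian has g_{vv} = -8, g_{yy} = -8, g_{vy} = 0, giving D = 64 > 0 with g_{vv} < 0, so the point is a local maximum.
g(-7/8, -7/8) = 97/8.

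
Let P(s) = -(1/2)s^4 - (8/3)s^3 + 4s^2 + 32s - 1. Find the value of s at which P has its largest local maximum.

2

P'(s) = -2s^3 - 8s^2 + 8s + 32 = 0 at s = -4, -2, 2.
Second-derivative test with P''(s) = -6s^2 - 16s + 8: P''(-4) = -24 < 0 ⇒ local maximum; P''(-2) = 16 > 0 ⇒ local minimum; P''(2) = -48 < 0 ⇒ local maximum.
So the largest local maximum value is P(2) = 149/3.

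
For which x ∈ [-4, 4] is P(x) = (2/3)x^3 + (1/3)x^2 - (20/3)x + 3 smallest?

-4

Differentiating, P'(x) = 2x^2 + (2/3)x - 20/3; which vanishes at x = -2 and x = 5/3.
Evaluating at the critical points and endpoints: P(-4) = -23/3,  P(-2) = 37/3,  P(5/3) = -332/81,  P(4) = 73/3.
Hence the absolute minimum is -23/3 at x = -4.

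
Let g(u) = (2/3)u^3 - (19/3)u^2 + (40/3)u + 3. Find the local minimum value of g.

-16/3

g'(u) = 2u^2 - (38/3)u + 40/3 = 0 at u = 4/3, 5.
Second-derivative test with g''(u) = 4u - 38/3: g''(4/3) = -22/3 < 0 ⇒ local maximum; g''(5) = 22/3 > 0 ⇒ local minimum.
So the local minimum value is g(5) = -16/3.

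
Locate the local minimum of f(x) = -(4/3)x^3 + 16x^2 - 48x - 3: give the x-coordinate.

2

f'(x) = -4x^2 + 32x - 48 = 0 at x = 2, 6.
f''(x) = -8x + 32. f''(2) = 16 > 0 ⇒ local minimum; f''(6) = -16 < 0 ⇒ local maximum.
So the local minimum value is f(2) = -137/3.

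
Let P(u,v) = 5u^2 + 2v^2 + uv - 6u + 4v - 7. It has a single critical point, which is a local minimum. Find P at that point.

-449/39

∂P/∂u = 10u + v - 6 = 0 and ∂P/∂v = u + 4v + 4 = 0, so (u, v) = (28/39, -46/39).
The Hessian has P_{uu} = 10, P_{vv} = 4, P_{uv} = 1, giving D = 39 > 0 with P_{uu} > 0, so the point is a local minimum.
P(28/39, -46/39) = -449/39.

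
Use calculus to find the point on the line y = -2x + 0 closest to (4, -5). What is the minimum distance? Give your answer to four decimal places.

Minimize D(x)^2 = (x - 4)^2 + (-2x + 5)^2.
d/dx[D^2] = 2(x - 4) + 2·(-2)·(-2x + 5) = 0 ⇒ x = 14/5.
Then y = -28/5 and the distance is √(9/5) ≈ 1.3416.

1.3416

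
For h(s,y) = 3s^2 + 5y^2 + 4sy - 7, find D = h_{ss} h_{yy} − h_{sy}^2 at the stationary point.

∂h/∂s = 6s + 4y = 0 and ∂h/∂y = 4s + 10y = 0, so (s, y) = (0, 0).
The Hessian has h_{ss} = 6, h_{yy} = 10, h_{sy} = 4, giving D = 44 > 0 with h_{ss} > 0, so the point is a local minimum.
D = (6)·(10) − (4)^2 = 44.

44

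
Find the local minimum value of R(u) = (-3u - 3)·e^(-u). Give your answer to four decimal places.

R'(u) = (-3)·e^(-u) + (-3u - 3)·(-1)·e^(-u) = (3u)·e^(-u). Since e^(-u) > 0, the only critical point is u = 0.
R''(0) has the same sign as 3 > 0, so this is a local minimum.
R(0) = (-3)·e^(0) ≈ -3.0000.

-3.0000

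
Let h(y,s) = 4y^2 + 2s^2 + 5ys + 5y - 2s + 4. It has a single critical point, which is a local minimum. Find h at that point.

-88/7

∂h/∂y = 8y + 5s + 5 = 0 and ∂h/∂s = 5y + 4s - 2 = 0, so (y, s) = (-30/7, 41/7).
The Hessian has h_{yy} = 8, h_{ss} = 4, h_{ys} = 5, giving D = 7 > 0 with h_{yy} > 0, so the point is a local minimum.
h(-30/7, 41/7) = -88/7.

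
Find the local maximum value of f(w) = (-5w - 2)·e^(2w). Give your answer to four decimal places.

0.4132

Differentiating with the product rule gives f'(w) = (-10w - 9)·e^(2w). Since e^(2w) > 0, the only critical point is w = -9/10.
f''(-9/10) has the same sign as -10 < 0, so this is a local maximum.
f(-9/10) = (5/2)·e^(-9/5) ≈ 0.4132.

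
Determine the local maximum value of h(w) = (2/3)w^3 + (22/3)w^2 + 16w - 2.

22

Critical points: h'(w) = 2w^2 + (44/3)w + 16 vanishes at w = -6, -4/3.
Since h''(w) = 4w + 44/3, we get h''(-6) = -28/3 < 0 ⇒ local maximum; h''(-4/3) = 28/3 > 0 ⇒ local minimum.
The local maximum is h(-6) = 22.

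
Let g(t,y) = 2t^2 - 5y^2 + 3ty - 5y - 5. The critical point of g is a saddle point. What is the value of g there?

-195/49

∂g/∂t = 4t + 3y = 0 and ∂g/∂y = 3t - 10y - 5 = 0, so (t, y) = (15/49, -20/49).
The Hessian has g_{tt} = 4, g_{yy} = -10, g_{ty} = 3, giving D = -49 < 0, so the point is a saddle point.
g(15/49, -20/49) = -195/49.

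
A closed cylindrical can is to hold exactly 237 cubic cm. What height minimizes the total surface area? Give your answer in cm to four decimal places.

6.7074

With radius r and height h, πr²h = 237 so h = 237/(πr²), and S(r) = 2πr² + 2πrh = 2πr² + 2·237/r.
S'(r) = 4πr − 2·237/r² = 0 ⇒ r³ = 237/(2π), so r ≈ 3.3537 and h = 2r ≈ 6.7074.
S''(r) = 4π + 4·237/r³ > 0, so this is the minimum; S ≈ 212.0053.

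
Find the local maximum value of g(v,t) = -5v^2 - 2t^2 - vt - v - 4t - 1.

1

∂g/∂v = -10v - t - 1 = 0 and ∂g/∂t = -v - 4t - 4 = 0, so (v, t) = (0, -1).
The Hessian has g_{vv} = -10, g_{tt} = -4, g_{vt} = -1, giving D = 39 > 0 with g_{vv} < 0, so the point is a local maximum.
g(0, -1) = 1.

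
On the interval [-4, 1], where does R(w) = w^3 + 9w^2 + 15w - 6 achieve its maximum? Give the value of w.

Differentiating, R'(w) = 3w^2 + 18w + 15; whose only zero in [-4, 1] is w = -1.
Compare values at every candidate in [-4, 1]: R(-4) = 14; R(-1) = -13; R(1) = 19.
So the maximum is R(1) = 19.

1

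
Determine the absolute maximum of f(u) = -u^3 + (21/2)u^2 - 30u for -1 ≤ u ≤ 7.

Differentiating, f'(u) = -3u^2 + 21u - 30; which vanishes at u = 2 and u = 5.
Compare values at every candidate in [-1, 7]: f(-1) = 83/2, f(2) = -26, f(5) = -25/2, f(7) = -77/2.
So the maximum is f(-1) = 83/2.

83/2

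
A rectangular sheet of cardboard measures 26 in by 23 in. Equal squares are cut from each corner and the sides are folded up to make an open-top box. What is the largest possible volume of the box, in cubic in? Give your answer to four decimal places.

1080.1809

With cut size x, the volume is V(x) = x(26 − 2x)(23 − 2x) for 0 < x < 11.5.
V'(x) = 12x^2 − 196x + 598. Setting V'(x) = 0 gives x ≈ 4.0604 (the root in (0, 11.5)).
V''(x) = 24x − 196 is negative there, so this is the maximum; V ≈ 1080.1809.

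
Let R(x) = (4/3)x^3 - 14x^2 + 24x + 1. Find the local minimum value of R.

Critical points: R'(x) = 4x^2 - 28x + 24 vanishes at x = 1, 6.
R''(x) = 8x - 28. R''(1) = -20 < 0 ⇒ local maximum; R''(6) = 20 > 0 ⇒ local minimum.
Thus R has its local minimum at x = 6, with value -71.

-71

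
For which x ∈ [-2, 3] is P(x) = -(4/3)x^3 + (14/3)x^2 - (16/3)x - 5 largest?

Differentiating, P'(x) = -4x^2 + (28/3)x - 16/3; which vanishes at x = 1 and x = 4/3.
Candidates: P(-2) = 35, P(1) = -7, P(4/3) = -565/81, P(3) = -15.
Hence the absolute maximum is 35 at x = -2.

-2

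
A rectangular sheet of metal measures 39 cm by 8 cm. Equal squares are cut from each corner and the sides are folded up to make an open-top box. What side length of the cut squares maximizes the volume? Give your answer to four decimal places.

1.8868

With cut size x, the volume is V(x) = x(39 − 2x)(8 − 2x) for 0 < x < 4.
V'(x) = 12x^2 − 188x + 312. Setting V'(x) = 0 gives x ≈ 1.8868 (the root in (0, 4)).
V''(x) = 24x − 188 is negative there, so this is the maximum; V ≈ 280.9084.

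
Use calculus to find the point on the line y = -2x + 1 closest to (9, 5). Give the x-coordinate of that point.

1/5

Minimize D(x)^2 = (x - 9)^2 + (-2x - 4)^2.
d/dx[D^2] = 2(x - 9) + 2·(-2)·(-2x - 4) = 0 ⇒ x = 1/5.
Then y = 3/5 and the distance is √(484/5) ≈ 9.8387.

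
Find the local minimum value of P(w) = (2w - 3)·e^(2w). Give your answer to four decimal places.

-7.3891

Differentiating with the product rule gives P'(w) = (4w - 4)·e^(2w). Since e^(2w) > 0, the only critical point is w = 1.
P''(1) has the same sign as 4 > 0, so this is a local minimum.
P(1) = (-1)·e^(2) ≈ -7.3891.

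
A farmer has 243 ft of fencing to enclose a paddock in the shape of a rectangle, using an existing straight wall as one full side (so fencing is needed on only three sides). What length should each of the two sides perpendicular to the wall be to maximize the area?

Let the sides perpendicular to the wall have length x and the parallel side y, so 2x + y = 243 and the area is A = xy = x(243 − 2x).
A'(x) = 243 − 4x = 0 gives x = 243/4, and A''(x) = −4 < 0 confirms a maximum.
Then y = 243 − 2·243/4 = 243/2 and A = 59049/8.

243/4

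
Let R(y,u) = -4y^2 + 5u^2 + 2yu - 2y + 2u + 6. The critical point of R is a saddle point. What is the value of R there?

43/7

∂R/∂y = -8y + 2u - 2 = 0 and ∂R/∂u = 2y + 10u + 2 = 0, so (y, u) = (-2/7, -1/7).
The Hessian has R_{yy} = -8, R_{uu} = 10, R_{yu} = 2, giving D = -84 < 0, so the point is a saddle point.
R(-2/7, -1/7) = 43/7.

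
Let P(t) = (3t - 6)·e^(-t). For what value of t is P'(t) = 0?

3

By the product rule, P'(t) = (-3t + 9)·e^(-t). Since e^(-t) > 0, the only critical point is t = 3.
P''(3) has the same sign as -3 < 0, so this is a local maximum.
P(3) = (3)·e^(-3) ≈ 0.1494.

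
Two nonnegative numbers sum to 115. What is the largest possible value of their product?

13225/4

With x + y = 115, the product is P(x) = x(115 − x).
P'(x) = 115 − 2x = 0 gives x = 115/2; P'' = −2 < 0, so this is the maximum.
P = 115/2·115/2 = 13225/4.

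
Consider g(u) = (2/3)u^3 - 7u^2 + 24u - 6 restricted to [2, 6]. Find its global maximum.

Differentiating, g'(u) = 2u^2 - 14u + 24; which vanishes at u = 3 and u = 4.
Compare values at every candidate in [2, 6]: g(2) = 58/3,  g(3) = 21,  g(4) = 62/3,  g(6) = 30.
The maximum over the interval is 30, attained at u = 6.

30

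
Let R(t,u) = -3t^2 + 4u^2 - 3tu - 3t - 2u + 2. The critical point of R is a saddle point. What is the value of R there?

52/19

∂R/∂t = -6t - 3u - 3 = 0 and ∂R/∂u = -3t + 8u - 2 = 0, so (t, u) = (-10/19, 1/19).
The Hessian has R_{tt} = -6, R_{uu} = 8, R_{tu} = -3, giving D = -57 < 0, so the point is a saddle point.
R(-10/19, 1/19) = 52/19.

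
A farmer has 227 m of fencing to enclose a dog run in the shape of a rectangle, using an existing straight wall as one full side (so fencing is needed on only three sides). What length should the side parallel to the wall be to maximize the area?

227/2

Let the sides perpendicular to the wall have length x and the parallel side y, so 2x + y = 227 and the area is A = xy = x(227 − 2x).
A'(x) = 227 − 4x = 0 gives x = 227/4, and A''(x) = −4 < 0 confirms a maximum.
Then y = 227 − 2·227/4 = 227/2 and A = 51529/8.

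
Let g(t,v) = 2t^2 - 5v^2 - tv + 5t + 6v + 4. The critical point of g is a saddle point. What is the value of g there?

∂g/∂t = 4t - v + 5 = 0 and ∂g/∂v = -t - 10v + 6 = 0, so (t, v) = (-44/41, 29/41).
The Hessian has g_{tt} = 4, g_{vv} = -10, g_{tv} = -1, giving D = -41 < 0, so the point is a saddle point.
g(-44/41, 29/41) = 141/41.

141/41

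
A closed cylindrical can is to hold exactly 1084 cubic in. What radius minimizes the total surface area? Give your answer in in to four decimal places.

With radius r and height h, πr²h = 1084 so h = 1084/(πr²), and S(r) = 2πr² + 2πrh = 2πr² + 2·1084/r.
S'(r) = 4πr − 2·1084/r² = 0 ⇒ r³ = 1084/(2π), so r ≈ 5.5669 and h = 2r ≈ 11.1339.
S''(r) = 4π + 4·1084/r³ > 0, so this is the minimum; S ≈ 584.1630.

5.5669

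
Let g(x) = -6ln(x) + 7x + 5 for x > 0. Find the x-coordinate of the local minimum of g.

6/7

g'(x) = -6/x + 7 = 0 gives x = 6/7.
g''(x) = 6/x², which is positive for x > 0, so this is a local minimum.
g(6/7) = -6·ln(6/7) + 6 + 5 ≈ 11.9249.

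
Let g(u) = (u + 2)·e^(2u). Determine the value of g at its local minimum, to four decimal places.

By the product rule, g'(u) = (2u + 5)·e^(2u). Since e^(2u) > 0, the only critical point is u = -5/2.
g''(-5/2) has the same sign as 2 > 0, so this is a local minimum.
g(-5/2) = (-1/2)·e^(-5) ≈ -0.0034.

-0.0034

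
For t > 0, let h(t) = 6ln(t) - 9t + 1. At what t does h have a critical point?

2/3

h'(t) = 6/t − 9 = 0 gives t = 2/3.
h''(t) = -6/t², which is negative for t > 0, so this is a local maximum.
h(2/3) = 6·ln(2/3) - 6 + 1 ≈ -7.4328.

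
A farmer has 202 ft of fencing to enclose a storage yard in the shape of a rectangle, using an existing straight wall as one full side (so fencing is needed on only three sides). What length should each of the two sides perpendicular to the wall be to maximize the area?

Let the sides perpendicular to the wall have length x and the parallel side y, so 2x + y = 202 and the area is A = xy = x(202 − 2x).
A'(x) = 202 − 4x = 0 gives x = 101/2, and A''(x) = −4 < 0 confirms a maximum.
Then y = 202 − 2·101/2 = 101 and A = 10201/2.

101/2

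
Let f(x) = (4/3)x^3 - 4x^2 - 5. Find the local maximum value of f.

-5

f'(x) = 4x^2 - 8x. Setting f'(x) = 0 gives x ∈ {0, 2}.
f''(x) = 8x - 8. f''(0) = -8 < 0 ⇒ local maximum; f''(2) = 8 > 0 ⇒ local minimum.
So the local maximum value is f(0) = -5.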